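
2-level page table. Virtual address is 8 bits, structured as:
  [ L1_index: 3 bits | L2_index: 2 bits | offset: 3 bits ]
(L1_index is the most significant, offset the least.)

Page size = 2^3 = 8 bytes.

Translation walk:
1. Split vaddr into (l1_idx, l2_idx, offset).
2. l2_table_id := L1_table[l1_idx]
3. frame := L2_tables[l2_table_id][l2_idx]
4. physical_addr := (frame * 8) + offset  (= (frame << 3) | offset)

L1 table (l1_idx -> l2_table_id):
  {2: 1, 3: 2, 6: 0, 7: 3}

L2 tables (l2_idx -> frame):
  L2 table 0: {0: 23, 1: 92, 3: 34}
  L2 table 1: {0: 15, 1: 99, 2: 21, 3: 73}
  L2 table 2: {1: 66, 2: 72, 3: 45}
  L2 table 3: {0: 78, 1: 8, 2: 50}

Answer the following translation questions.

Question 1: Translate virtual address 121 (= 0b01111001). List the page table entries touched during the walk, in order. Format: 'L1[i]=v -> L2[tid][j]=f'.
Answer: L1[3]=2 -> L2[2][3]=45

Derivation:
vaddr = 121 = 0b01111001
Split: l1_idx=3, l2_idx=3, offset=1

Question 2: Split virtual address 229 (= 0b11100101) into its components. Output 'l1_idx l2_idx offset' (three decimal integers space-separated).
Answer: 7 0 5

Derivation:
vaddr = 229 = 0b11100101
  top 3 bits -> l1_idx = 7
  next 2 bits -> l2_idx = 0
  bottom 3 bits -> offset = 5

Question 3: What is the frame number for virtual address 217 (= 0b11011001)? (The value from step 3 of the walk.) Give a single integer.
vaddr = 217: l1_idx=6, l2_idx=3
L1[6] = 0; L2[0][3] = 34

Answer: 34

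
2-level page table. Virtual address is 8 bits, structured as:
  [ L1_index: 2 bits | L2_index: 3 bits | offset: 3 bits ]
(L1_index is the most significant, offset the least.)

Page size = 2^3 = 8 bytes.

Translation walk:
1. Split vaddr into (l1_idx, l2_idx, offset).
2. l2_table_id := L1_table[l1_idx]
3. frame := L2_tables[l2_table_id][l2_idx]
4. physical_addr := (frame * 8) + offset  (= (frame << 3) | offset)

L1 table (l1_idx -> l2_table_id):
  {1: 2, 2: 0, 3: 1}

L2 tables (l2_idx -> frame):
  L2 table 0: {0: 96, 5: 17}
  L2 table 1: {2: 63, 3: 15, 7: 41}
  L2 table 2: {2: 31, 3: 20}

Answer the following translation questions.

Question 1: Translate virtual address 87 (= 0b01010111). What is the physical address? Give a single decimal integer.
Answer: 255

Derivation:
vaddr = 87 = 0b01010111
Split: l1_idx=1, l2_idx=2, offset=7
L1[1] = 2
L2[2][2] = 31
paddr = 31 * 8 + 7 = 255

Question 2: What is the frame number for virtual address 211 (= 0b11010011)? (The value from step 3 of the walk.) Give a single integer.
vaddr = 211: l1_idx=3, l2_idx=2
L1[3] = 1; L2[1][2] = 63

Answer: 63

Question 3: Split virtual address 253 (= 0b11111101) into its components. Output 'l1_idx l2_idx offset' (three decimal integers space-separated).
Answer: 3 7 5

Derivation:
vaddr = 253 = 0b11111101
  top 2 bits -> l1_idx = 3
  next 3 bits -> l2_idx = 7
  bottom 3 bits -> offset = 5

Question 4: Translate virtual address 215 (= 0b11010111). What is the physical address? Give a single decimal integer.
Answer: 511

Derivation:
vaddr = 215 = 0b11010111
Split: l1_idx=3, l2_idx=2, offset=7
L1[3] = 1
L2[1][2] = 63
paddr = 63 * 8 + 7 = 511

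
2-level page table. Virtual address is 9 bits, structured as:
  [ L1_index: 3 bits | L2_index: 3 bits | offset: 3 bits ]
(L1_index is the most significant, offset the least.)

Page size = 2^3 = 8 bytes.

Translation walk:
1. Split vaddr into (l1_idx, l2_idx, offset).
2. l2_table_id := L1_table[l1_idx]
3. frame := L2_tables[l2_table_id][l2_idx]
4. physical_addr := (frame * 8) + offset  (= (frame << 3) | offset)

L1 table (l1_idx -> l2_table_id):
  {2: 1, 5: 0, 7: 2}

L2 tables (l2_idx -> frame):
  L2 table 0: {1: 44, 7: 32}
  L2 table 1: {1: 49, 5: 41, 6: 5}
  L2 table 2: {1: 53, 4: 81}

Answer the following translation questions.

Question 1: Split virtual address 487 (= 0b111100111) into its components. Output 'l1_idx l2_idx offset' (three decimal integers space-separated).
Answer: 7 4 7

Derivation:
vaddr = 487 = 0b111100111
  top 3 bits -> l1_idx = 7
  next 3 bits -> l2_idx = 4
  bottom 3 bits -> offset = 7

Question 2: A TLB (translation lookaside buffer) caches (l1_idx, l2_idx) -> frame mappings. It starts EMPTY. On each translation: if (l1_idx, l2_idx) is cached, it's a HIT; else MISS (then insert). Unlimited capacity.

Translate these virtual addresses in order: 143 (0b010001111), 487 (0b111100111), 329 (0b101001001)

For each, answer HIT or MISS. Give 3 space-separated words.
Answer: MISS MISS MISS

Derivation:
vaddr=143: (2,1) not in TLB -> MISS, insert
vaddr=487: (7,4) not in TLB -> MISS, insert
vaddr=329: (5,1) not in TLB -> MISS, insert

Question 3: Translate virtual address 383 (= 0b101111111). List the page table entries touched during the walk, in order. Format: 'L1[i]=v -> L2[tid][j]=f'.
vaddr = 383 = 0b101111111
Split: l1_idx=5, l2_idx=7, offset=7

Answer: L1[5]=0 -> L2[0][7]=32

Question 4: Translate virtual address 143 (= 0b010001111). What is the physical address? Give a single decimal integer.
vaddr = 143 = 0b010001111
Split: l1_idx=2, l2_idx=1, offset=7
L1[2] = 1
L2[1][1] = 49
paddr = 49 * 8 + 7 = 399

Answer: 399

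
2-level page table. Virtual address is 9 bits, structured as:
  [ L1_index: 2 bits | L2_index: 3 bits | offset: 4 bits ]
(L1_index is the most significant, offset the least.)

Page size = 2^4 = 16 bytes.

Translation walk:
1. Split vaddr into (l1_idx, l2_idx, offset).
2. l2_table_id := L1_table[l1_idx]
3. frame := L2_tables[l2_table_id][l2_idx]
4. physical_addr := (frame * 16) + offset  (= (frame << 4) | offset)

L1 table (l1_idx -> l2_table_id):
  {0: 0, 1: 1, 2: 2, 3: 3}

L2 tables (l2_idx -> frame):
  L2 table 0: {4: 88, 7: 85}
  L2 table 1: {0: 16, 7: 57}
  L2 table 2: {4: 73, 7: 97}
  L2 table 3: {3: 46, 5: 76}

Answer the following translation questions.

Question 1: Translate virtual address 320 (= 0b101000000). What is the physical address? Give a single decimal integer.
Answer: 1168

Derivation:
vaddr = 320 = 0b101000000
Split: l1_idx=2, l2_idx=4, offset=0
L1[2] = 2
L2[2][4] = 73
paddr = 73 * 16 + 0 = 1168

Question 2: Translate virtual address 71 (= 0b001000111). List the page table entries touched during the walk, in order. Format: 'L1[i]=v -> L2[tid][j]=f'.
vaddr = 71 = 0b001000111
Split: l1_idx=0, l2_idx=4, offset=7

Answer: L1[0]=0 -> L2[0][4]=88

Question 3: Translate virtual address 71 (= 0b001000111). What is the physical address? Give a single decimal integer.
vaddr = 71 = 0b001000111
Split: l1_idx=0, l2_idx=4, offset=7
L1[0] = 0
L2[0][4] = 88
paddr = 88 * 16 + 7 = 1415

Answer: 1415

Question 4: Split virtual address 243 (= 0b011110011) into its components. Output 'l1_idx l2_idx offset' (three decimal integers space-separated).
vaddr = 243 = 0b011110011
  top 2 bits -> l1_idx = 1
  next 3 bits -> l2_idx = 7
  bottom 4 bits -> offset = 3

Answer: 1 7 3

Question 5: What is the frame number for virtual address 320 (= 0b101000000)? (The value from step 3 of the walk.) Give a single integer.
vaddr = 320: l1_idx=2, l2_idx=4
L1[2] = 2; L2[2][4] = 73

Answer: 73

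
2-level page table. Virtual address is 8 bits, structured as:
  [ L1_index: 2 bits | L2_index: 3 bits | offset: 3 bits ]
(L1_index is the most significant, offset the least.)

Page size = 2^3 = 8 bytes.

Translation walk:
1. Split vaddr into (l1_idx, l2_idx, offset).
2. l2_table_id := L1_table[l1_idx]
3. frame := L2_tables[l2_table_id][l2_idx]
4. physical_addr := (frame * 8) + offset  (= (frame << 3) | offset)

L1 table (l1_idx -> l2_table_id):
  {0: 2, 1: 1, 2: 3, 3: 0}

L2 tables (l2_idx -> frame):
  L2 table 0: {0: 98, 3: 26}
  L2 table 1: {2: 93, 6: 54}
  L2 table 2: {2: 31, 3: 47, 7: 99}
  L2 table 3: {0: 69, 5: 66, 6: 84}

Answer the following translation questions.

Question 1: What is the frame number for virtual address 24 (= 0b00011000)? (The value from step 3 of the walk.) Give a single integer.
vaddr = 24: l1_idx=0, l2_idx=3
L1[0] = 2; L2[2][3] = 47

Answer: 47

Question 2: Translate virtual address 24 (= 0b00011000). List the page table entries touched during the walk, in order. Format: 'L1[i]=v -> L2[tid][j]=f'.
Answer: L1[0]=2 -> L2[2][3]=47

Derivation:
vaddr = 24 = 0b00011000
Split: l1_idx=0, l2_idx=3, offset=0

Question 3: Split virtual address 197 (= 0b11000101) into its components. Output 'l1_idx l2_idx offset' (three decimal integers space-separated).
vaddr = 197 = 0b11000101
  top 2 bits -> l1_idx = 3
  next 3 bits -> l2_idx = 0
  bottom 3 bits -> offset = 5

Answer: 3 0 5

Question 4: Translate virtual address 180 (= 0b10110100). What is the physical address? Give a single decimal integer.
Answer: 676

Derivation:
vaddr = 180 = 0b10110100
Split: l1_idx=2, l2_idx=6, offset=4
L1[2] = 3
L2[3][6] = 84
paddr = 84 * 8 + 4 = 676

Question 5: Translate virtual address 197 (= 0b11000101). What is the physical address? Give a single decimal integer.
vaddr = 197 = 0b11000101
Split: l1_idx=3, l2_idx=0, offset=5
L1[3] = 0
L2[0][0] = 98
paddr = 98 * 8 + 5 = 789

Answer: 789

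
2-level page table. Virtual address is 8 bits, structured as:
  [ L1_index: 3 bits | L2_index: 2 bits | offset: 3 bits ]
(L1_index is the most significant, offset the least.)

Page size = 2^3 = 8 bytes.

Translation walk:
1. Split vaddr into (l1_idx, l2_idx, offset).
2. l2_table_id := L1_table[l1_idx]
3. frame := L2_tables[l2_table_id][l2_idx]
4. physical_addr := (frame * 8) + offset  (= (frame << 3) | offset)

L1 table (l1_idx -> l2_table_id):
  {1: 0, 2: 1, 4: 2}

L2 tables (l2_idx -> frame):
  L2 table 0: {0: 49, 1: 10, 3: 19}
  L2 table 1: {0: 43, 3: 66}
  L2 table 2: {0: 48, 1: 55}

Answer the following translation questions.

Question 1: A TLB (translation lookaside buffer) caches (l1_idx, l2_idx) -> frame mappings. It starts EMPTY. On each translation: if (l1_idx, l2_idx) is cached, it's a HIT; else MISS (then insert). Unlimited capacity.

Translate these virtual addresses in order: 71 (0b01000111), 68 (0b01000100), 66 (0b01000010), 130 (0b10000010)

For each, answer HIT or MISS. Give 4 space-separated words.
vaddr=71: (2,0) not in TLB -> MISS, insert
vaddr=68: (2,0) in TLB -> HIT
vaddr=66: (2,0) in TLB -> HIT
vaddr=130: (4,0) not in TLB -> MISS, insert

Answer: MISS HIT HIT MISS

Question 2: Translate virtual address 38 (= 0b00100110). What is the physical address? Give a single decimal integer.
vaddr = 38 = 0b00100110
Split: l1_idx=1, l2_idx=0, offset=6
L1[1] = 0
L2[0][0] = 49
paddr = 49 * 8 + 6 = 398

Answer: 398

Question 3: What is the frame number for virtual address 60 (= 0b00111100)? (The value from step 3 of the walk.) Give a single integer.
Answer: 19

Derivation:
vaddr = 60: l1_idx=1, l2_idx=3
L1[1] = 0; L2[0][3] = 19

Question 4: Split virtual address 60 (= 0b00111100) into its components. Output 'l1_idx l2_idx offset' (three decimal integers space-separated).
vaddr = 60 = 0b00111100
  top 3 bits -> l1_idx = 1
  next 2 bits -> l2_idx = 3
  bottom 3 bits -> offset = 4

Answer: 1 3 4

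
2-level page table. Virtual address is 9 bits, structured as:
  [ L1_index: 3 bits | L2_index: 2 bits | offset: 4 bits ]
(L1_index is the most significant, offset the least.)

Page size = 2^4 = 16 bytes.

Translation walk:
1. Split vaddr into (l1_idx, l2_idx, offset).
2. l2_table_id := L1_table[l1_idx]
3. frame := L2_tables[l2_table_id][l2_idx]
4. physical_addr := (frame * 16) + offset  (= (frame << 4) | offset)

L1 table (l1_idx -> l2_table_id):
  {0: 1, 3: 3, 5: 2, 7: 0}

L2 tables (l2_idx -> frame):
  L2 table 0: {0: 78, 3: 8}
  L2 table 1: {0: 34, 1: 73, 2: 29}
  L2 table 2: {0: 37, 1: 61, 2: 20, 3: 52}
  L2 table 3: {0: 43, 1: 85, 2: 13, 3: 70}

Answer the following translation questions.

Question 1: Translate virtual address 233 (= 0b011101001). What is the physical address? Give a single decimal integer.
vaddr = 233 = 0b011101001
Split: l1_idx=3, l2_idx=2, offset=9
L1[3] = 3
L2[3][2] = 13
paddr = 13 * 16 + 9 = 217

Answer: 217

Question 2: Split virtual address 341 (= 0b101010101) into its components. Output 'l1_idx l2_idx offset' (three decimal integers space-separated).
vaddr = 341 = 0b101010101
  top 3 bits -> l1_idx = 5
  next 2 bits -> l2_idx = 1
  bottom 4 bits -> offset = 5

Answer: 5 1 5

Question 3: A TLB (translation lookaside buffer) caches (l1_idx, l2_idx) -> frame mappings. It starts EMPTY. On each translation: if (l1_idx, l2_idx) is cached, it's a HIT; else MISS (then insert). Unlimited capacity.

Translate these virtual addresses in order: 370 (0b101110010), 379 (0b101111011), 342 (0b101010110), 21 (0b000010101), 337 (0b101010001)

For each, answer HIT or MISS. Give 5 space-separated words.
Answer: MISS HIT MISS MISS HIT

Derivation:
vaddr=370: (5,3) not in TLB -> MISS, insert
vaddr=379: (5,3) in TLB -> HIT
vaddr=342: (5,1) not in TLB -> MISS, insert
vaddr=21: (0,1) not in TLB -> MISS, insert
vaddr=337: (5,1) in TLB -> HIT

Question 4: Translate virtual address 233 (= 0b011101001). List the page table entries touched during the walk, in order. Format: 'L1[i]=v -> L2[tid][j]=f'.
vaddr = 233 = 0b011101001
Split: l1_idx=3, l2_idx=2, offset=9

Answer: L1[3]=3 -> L2[3][2]=13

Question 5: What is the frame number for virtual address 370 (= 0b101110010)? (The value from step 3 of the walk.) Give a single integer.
Answer: 52

Derivation:
vaddr = 370: l1_idx=5, l2_idx=3
L1[5] = 2; L2[2][3] = 52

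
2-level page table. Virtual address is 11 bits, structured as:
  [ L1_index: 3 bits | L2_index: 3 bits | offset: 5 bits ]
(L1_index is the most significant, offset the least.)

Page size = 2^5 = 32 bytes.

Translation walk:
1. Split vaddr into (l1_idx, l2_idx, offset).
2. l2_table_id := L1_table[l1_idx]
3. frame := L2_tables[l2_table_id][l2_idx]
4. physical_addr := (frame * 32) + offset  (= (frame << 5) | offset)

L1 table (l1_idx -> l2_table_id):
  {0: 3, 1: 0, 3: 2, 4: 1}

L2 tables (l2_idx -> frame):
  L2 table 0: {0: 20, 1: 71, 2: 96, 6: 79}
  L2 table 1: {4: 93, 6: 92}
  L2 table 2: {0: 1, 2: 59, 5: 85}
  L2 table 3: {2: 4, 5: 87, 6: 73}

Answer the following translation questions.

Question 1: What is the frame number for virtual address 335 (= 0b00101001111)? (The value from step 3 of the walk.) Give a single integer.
vaddr = 335: l1_idx=1, l2_idx=2
L1[1] = 0; L2[0][2] = 96

Answer: 96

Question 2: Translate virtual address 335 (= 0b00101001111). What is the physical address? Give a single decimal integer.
vaddr = 335 = 0b00101001111
Split: l1_idx=1, l2_idx=2, offset=15
L1[1] = 0
L2[0][2] = 96
paddr = 96 * 32 + 15 = 3087

Answer: 3087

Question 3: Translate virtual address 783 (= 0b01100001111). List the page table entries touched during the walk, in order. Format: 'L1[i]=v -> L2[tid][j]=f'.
vaddr = 783 = 0b01100001111
Split: l1_idx=3, l2_idx=0, offset=15

Answer: L1[3]=2 -> L2[2][0]=1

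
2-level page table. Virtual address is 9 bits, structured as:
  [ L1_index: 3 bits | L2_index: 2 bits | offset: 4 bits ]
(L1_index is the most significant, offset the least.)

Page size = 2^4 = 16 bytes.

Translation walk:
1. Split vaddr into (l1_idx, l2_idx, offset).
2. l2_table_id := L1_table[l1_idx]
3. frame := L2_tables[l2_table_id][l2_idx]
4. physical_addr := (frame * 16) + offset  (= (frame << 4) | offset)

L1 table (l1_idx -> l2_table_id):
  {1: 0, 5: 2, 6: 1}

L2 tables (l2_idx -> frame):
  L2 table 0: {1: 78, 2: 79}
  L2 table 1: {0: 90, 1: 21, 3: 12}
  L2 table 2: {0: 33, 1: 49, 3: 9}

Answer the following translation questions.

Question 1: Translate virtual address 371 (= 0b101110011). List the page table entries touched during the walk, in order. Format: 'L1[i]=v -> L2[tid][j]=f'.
Answer: L1[5]=2 -> L2[2][3]=9

Derivation:
vaddr = 371 = 0b101110011
Split: l1_idx=5, l2_idx=3, offset=3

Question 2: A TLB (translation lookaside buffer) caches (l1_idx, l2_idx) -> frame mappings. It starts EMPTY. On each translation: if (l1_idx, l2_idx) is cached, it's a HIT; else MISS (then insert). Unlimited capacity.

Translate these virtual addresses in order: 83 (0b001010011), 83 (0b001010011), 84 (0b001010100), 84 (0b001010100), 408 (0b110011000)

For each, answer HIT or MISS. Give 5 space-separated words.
vaddr=83: (1,1) not in TLB -> MISS, insert
vaddr=83: (1,1) in TLB -> HIT
vaddr=84: (1,1) in TLB -> HIT
vaddr=84: (1,1) in TLB -> HIT
vaddr=408: (6,1) not in TLB -> MISS, insert

Answer: MISS HIT HIT HIT MISS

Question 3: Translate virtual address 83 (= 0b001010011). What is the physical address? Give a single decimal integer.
Answer: 1251

Derivation:
vaddr = 83 = 0b001010011
Split: l1_idx=1, l2_idx=1, offset=3
L1[1] = 0
L2[0][1] = 78
paddr = 78 * 16 + 3 = 1251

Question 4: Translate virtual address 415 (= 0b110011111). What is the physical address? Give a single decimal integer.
vaddr = 415 = 0b110011111
Split: l1_idx=6, l2_idx=1, offset=15
L1[6] = 1
L2[1][1] = 21
paddr = 21 * 16 + 15 = 351

Answer: 351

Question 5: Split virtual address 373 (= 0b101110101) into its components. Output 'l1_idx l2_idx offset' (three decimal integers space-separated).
Answer: 5 3 5

Derivation:
vaddr = 373 = 0b101110101
  top 3 bits -> l1_idx = 5
  next 2 bits -> l2_idx = 3
  bottom 4 bits -> offset = 5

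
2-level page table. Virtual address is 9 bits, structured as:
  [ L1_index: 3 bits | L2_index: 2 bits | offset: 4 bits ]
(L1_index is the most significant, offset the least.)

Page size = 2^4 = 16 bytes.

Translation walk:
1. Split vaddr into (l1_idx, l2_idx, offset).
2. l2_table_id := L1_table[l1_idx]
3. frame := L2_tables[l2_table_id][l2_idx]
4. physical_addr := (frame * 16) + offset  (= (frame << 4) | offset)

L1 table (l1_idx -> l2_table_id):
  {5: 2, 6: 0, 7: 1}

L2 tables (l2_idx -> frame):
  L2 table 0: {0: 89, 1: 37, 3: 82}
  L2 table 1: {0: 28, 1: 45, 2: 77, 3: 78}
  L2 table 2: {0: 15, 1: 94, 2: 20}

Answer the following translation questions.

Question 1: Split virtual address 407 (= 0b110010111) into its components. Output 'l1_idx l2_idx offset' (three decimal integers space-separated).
vaddr = 407 = 0b110010111
  top 3 bits -> l1_idx = 6
  next 2 bits -> l2_idx = 1
  bottom 4 bits -> offset = 7

Answer: 6 1 7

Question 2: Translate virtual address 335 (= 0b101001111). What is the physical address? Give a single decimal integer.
vaddr = 335 = 0b101001111
Split: l1_idx=5, l2_idx=0, offset=15
L1[5] = 2
L2[2][0] = 15
paddr = 15 * 16 + 15 = 255

Answer: 255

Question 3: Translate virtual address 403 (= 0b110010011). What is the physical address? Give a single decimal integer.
Answer: 595

Derivation:
vaddr = 403 = 0b110010011
Split: l1_idx=6, l2_idx=1, offset=3
L1[6] = 0
L2[0][1] = 37
paddr = 37 * 16 + 3 = 595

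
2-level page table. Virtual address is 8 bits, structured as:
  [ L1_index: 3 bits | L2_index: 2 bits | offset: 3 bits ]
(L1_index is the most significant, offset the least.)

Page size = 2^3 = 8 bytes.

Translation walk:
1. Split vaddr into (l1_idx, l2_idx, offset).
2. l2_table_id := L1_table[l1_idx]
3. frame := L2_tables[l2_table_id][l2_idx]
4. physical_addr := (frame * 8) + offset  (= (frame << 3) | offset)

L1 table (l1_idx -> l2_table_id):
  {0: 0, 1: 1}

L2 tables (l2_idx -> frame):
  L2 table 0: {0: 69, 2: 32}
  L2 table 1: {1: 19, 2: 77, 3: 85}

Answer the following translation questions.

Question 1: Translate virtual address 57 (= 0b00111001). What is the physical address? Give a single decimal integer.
Answer: 681

Derivation:
vaddr = 57 = 0b00111001
Split: l1_idx=1, l2_idx=3, offset=1
L1[1] = 1
L2[1][3] = 85
paddr = 85 * 8 + 1 = 681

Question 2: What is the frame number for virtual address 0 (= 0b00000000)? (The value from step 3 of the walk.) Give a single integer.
Answer: 69

Derivation:
vaddr = 0: l1_idx=0, l2_idx=0
L1[0] = 0; L2[0][0] = 69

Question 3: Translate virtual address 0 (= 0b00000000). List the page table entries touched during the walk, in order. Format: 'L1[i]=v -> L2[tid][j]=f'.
vaddr = 0 = 0b00000000
Split: l1_idx=0, l2_idx=0, offset=0

Answer: L1[0]=0 -> L2[0][0]=69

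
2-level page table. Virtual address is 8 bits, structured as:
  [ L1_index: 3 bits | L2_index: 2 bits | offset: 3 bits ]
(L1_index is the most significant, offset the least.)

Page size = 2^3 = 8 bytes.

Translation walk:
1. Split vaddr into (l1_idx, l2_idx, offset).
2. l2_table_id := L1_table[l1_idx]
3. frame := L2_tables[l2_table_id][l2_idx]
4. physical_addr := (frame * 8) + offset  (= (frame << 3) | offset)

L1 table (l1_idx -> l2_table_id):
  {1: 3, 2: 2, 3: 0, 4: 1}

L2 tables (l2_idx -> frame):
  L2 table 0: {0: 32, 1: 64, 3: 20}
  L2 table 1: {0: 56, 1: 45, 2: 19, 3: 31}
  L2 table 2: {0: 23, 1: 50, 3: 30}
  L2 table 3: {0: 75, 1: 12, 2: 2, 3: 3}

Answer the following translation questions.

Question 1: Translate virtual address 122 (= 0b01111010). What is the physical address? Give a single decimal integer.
Answer: 162

Derivation:
vaddr = 122 = 0b01111010
Split: l1_idx=3, l2_idx=3, offset=2
L1[3] = 0
L2[0][3] = 20
paddr = 20 * 8 + 2 = 162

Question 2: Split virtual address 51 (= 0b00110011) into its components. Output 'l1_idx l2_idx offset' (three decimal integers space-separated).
vaddr = 51 = 0b00110011
  top 3 bits -> l1_idx = 1
  next 2 bits -> l2_idx = 2
  bottom 3 bits -> offset = 3

Answer: 1 2 3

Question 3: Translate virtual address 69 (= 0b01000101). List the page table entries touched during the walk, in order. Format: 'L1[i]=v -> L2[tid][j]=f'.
Answer: L1[2]=2 -> L2[2][0]=23

Derivation:
vaddr = 69 = 0b01000101
Split: l1_idx=2, l2_idx=0, offset=5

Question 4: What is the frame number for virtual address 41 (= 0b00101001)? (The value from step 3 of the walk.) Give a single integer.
Answer: 12

Derivation:
vaddr = 41: l1_idx=1, l2_idx=1
L1[1] = 3; L2[3][1] = 12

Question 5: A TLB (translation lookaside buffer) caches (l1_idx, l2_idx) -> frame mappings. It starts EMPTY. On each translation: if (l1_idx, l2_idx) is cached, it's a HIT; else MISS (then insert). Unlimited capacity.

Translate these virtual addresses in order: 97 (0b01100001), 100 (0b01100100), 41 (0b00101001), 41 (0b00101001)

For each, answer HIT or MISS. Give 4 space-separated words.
Answer: MISS HIT MISS HIT

Derivation:
vaddr=97: (3,0) not in TLB -> MISS, insert
vaddr=100: (3,0) in TLB -> HIT
vaddr=41: (1,1) not in TLB -> MISS, insert
vaddr=41: (1,1) in TLB -> HIT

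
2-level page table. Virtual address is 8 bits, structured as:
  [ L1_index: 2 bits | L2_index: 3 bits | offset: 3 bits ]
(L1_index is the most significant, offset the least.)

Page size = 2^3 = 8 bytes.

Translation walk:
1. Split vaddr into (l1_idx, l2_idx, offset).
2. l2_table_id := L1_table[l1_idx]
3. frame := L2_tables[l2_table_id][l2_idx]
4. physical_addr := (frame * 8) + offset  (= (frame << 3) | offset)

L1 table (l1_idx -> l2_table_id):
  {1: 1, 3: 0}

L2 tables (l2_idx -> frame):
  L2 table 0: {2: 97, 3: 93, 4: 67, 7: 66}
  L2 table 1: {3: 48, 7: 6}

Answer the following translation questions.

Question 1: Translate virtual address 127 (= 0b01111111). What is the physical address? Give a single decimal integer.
Answer: 55

Derivation:
vaddr = 127 = 0b01111111
Split: l1_idx=1, l2_idx=7, offset=7
L1[1] = 1
L2[1][7] = 6
paddr = 6 * 8 + 7 = 55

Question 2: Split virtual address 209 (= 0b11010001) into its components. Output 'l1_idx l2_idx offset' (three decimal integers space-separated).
Answer: 3 2 1

Derivation:
vaddr = 209 = 0b11010001
  top 2 bits -> l1_idx = 3
  next 3 bits -> l2_idx = 2
  bottom 3 bits -> offset = 1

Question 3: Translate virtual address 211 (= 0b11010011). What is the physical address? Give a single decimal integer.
Answer: 779

Derivation:
vaddr = 211 = 0b11010011
Split: l1_idx=3, l2_idx=2, offset=3
L1[3] = 0
L2[0][2] = 97
paddr = 97 * 8 + 3 = 779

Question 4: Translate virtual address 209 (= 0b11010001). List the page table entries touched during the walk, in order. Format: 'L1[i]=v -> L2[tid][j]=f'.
Answer: L1[3]=0 -> L2[0][2]=97

Derivation:
vaddr = 209 = 0b11010001
Split: l1_idx=3, l2_idx=2, offset=1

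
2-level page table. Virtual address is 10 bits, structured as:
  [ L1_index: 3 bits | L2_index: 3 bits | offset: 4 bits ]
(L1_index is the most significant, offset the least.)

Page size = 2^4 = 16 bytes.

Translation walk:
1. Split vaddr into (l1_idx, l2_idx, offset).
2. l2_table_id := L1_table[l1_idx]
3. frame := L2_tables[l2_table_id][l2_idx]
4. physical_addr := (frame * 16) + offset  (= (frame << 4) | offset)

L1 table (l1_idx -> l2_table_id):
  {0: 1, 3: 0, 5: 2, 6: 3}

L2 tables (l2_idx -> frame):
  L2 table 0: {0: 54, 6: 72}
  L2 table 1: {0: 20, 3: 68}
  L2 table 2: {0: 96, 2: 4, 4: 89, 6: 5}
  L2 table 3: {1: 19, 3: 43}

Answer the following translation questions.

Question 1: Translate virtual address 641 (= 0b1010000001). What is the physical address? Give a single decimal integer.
Answer: 1537

Derivation:
vaddr = 641 = 0b1010000001
Split: l1_idx=5, l2_idx=0, offset=1
L1[5] = 2
L2[2][0] = 96
paddr = 96 * 16 + 1 = 1537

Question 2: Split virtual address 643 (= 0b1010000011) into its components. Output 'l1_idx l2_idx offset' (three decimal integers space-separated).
vaddr = 643 = 0b1010000011
  top 3 bits -> l1_idx = 5
  next 3 bits -> l2_idx = 0
  bottom 4 bits -> offset = 3

Answer: 5 0 3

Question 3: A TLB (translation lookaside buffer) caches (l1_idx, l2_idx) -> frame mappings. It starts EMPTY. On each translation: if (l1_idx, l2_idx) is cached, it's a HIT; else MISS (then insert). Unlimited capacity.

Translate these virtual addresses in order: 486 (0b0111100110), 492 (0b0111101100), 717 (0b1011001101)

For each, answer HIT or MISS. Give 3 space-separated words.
Answer: MISS HIT MISS

Derivation:
vaddr=486: (3,6) not in TLB -> MISS, insert
vaddr=492: (3,6) in TLB -> HIT
vaddr=717: (5,4) not in TLB -> MISS, insert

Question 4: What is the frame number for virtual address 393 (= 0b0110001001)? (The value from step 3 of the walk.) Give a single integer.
vaddr = 393: l1_idx=3, l2_idx=0
L1[3] = 0; L2[0][0] = 54

Answer: 54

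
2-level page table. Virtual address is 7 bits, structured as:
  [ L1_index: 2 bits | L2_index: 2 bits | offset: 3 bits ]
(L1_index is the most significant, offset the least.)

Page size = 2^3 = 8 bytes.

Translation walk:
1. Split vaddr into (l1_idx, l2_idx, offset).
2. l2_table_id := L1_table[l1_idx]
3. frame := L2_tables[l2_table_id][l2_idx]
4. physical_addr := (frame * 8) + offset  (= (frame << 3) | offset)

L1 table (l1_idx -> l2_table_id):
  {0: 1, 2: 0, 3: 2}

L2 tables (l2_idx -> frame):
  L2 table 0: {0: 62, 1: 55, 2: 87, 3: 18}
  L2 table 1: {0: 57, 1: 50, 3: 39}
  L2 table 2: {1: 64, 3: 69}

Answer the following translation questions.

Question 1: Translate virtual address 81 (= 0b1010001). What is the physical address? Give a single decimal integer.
Answer: 697

Derivation:
vaddr = 81 = 0b1010001
Split: l1_idx=2, l2_idx=2, offset=1
L1[2] = 0
L2[0][2] = 87
paddr = 87 * 8 + 1 = 697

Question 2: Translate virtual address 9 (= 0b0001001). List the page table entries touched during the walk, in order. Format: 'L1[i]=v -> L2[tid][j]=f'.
vaddr = 9 = 0b0001001
Split: l1_idx=0, l2_idx=1, offset=1

Answer: L1[0]=1 -> L2[1][1]=50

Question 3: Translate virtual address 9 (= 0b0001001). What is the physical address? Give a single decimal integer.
vaddr = 9 = 0b0001001
Split: l1_idx=0, l2_idx=1, offset=1
L1[0] = 1
L2[1][1] = 50
paddr = 50 * 8 + 1 = 401

Answer: 401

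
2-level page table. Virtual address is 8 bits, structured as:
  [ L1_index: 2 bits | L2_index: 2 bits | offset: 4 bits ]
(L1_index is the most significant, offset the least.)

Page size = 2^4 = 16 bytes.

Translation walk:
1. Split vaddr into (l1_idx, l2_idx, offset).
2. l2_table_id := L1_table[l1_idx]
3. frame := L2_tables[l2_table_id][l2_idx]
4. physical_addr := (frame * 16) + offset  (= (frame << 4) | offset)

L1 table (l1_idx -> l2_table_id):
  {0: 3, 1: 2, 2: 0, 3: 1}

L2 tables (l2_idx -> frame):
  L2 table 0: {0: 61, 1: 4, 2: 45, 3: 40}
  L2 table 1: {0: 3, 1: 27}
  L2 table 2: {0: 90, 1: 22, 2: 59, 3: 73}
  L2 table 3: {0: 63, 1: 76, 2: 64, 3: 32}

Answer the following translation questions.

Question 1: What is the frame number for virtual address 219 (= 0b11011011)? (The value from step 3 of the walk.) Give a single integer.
vaddr = 219: l1_idx=3, l2_idx=1
L1[3] = 1; L2[1][1] = 27

Answer: 27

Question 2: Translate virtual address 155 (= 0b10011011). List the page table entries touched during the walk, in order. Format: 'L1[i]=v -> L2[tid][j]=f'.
vaddr = 155 = 0b10011011
Split: l1_idx=2, l2_idx=1, offset=11

Answer: L1[2]=0 -> L2[0][1]=4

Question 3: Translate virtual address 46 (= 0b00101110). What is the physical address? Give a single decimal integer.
vaddr = 46 = 0b00101110
Split: l1_idx=0, l2_idx=2, offset=14
L1[0] = 3
L2[3][2] = 64
paddr = 64 * 16 + 14 = 1038

Answer: 1038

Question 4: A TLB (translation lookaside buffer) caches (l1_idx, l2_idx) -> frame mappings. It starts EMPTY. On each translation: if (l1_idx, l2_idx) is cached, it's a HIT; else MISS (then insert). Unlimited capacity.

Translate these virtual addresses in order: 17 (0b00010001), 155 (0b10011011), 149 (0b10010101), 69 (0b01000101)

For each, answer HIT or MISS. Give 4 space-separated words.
vaddr=17: (0,1) not in TLB -> MISS, insert
vaddr=155: (2,1) not in TLB -> MISS, insert
vaddr=149: (2,1) in TLB -> HIT
vaddr=69: (1,0) not in TLB -> MISS, insert

Answer: MISS MISS HIT MISS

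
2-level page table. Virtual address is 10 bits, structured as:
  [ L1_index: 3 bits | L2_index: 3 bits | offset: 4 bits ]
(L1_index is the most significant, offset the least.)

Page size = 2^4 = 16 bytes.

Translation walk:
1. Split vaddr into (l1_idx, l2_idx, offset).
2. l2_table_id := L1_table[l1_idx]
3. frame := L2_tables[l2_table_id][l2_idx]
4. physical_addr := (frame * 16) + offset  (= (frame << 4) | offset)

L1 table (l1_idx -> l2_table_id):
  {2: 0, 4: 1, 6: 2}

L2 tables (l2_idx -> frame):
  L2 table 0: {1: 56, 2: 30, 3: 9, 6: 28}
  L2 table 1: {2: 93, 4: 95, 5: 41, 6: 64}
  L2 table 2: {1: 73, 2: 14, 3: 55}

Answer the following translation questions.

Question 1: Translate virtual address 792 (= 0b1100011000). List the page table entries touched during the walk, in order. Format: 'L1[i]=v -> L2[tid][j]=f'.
vaddr = 792 = 0b1100011000
Split: l1_idx=6, l2_idx=1, offset=8

Answer: L1[6]=2 -> L2[2][1]=73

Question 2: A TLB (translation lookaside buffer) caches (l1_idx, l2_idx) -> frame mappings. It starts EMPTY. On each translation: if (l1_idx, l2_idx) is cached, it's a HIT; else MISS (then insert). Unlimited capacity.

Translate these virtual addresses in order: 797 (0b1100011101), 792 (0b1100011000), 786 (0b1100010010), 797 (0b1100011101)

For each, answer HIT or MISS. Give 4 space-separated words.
vaddr=797: (6,1) not in TLB -> MISS, insert
vaddr=792: (6,1) in TLB -> HIT
vaddr=786: (6,1) in TLB -> HIT
vaddr=797: (6,1) in TLB -> HIT

Answer: MISS HIT HIT HIT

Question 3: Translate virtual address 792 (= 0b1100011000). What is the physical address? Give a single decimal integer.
Answer: 1176

Derivation:
vaddr = 792 = 0b1100011000
Split: l1_idx=6, l2_idx=1, offset=8
L1[6] = 2
L2[2][1] = 73
paddr = 73 * 16 + 8 = 1176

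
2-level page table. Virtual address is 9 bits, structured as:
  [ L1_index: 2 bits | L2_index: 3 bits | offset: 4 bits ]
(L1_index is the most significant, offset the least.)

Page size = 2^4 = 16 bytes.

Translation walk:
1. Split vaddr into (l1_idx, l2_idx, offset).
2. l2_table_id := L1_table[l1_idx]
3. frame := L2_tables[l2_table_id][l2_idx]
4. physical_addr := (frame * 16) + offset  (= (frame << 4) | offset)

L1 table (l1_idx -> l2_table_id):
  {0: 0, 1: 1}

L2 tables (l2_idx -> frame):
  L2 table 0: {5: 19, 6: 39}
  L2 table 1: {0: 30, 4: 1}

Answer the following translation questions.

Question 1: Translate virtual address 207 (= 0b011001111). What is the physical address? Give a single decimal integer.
Answer: 31

Derivation:
vaddr = 207 = 0b011001111
Split: l1_idx=1, l2_idx=4, offset=15
L1[1] = 1
L2[1][4] = 1
paddr = 1 * 16 + 15 = 31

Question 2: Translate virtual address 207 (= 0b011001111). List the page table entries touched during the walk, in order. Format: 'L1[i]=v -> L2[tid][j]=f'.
vaddr = 207 = 0b011001111
Split: l1_idx=1, l2_idx=4, offset=15

Answer: L1[1]=1 -> L2[1][4]=1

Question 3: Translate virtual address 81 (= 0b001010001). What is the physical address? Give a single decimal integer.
Answer: 305

Derivation:
vaddr = 81 = 0b001010001
Split: l1_idx=0, l2_idx=5, offset=1
L1[0] = 0
L2[0][5] = 19
paddr = 19 * 16 + 1 = 305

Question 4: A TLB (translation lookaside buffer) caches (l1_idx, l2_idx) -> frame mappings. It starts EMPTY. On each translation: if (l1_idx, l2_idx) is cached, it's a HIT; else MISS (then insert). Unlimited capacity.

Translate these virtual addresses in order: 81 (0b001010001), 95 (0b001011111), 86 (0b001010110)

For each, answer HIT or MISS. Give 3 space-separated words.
Answer: MISS HIT HIT

Derivation:
vaddr=81: (0,5) not in TLB -> MISS, insert
vaddr=95: (0,5) in TLB -> HIT
vaddr=86: (0,5) in TLB -> HIT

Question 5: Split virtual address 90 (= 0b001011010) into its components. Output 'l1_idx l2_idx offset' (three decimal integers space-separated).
vaddr = 90 = 0b001011010
  top 2 bits -> l1_idx = 0
  next 3 bits -> l2_idx = 5
  bottom 4 bits -> offset = 10

Answer: 0 5 10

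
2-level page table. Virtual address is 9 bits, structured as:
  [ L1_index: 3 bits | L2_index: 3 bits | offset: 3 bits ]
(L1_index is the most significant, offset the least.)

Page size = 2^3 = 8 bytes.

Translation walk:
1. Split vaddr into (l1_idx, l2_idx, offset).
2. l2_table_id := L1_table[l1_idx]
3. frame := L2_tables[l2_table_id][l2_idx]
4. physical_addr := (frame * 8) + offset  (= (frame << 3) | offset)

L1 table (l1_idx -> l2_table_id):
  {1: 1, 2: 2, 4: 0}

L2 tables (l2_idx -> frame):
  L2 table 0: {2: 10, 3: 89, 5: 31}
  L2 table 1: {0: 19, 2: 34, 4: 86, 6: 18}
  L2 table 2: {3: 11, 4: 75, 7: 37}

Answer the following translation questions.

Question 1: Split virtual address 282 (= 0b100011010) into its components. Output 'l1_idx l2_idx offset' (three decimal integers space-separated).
vaddr = 282 = 0b100011010
  top 3 bits -> l1_idx = 4
  next 3 bits -> l2_idx = 3
  bottom 3 bits -> offset = 2

Answer: 4 3 2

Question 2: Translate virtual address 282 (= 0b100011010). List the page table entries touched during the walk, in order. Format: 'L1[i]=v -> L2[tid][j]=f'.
vaddr = 282 = 0b100011010
Split: l1_idx=4, l2_idx=3, offset=2

Answer: L1[4]=0 -> L2[0][3]=89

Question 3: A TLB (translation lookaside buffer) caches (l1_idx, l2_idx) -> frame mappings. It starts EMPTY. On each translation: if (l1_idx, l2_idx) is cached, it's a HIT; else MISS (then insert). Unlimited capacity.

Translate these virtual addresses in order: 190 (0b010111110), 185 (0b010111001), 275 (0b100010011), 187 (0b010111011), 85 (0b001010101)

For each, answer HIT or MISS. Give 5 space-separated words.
Answer: MISS HIT MISS HIT MISS

Derivation:
vaddr=190: (2,7) not in TLB -> MISS, insert
vaddr=185: (2,7) in TLB -> HIT
vaddr=275: (4,2) not in TLB -> MISS, insert
vaddr=187: (2,7) in TLB -> HIT
vaddr=85: (1,2) not in TLB -> MISS, insert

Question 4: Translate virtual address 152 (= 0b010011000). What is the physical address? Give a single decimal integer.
Answer: 88

Derivation:
vaddr = 152 = 0b010011000
Split: l1_idx=2, l2_idx=3, offset=0
L1[2] = 2
L2[2][3] = 11
paddr = 11 * 8 + 0 = 88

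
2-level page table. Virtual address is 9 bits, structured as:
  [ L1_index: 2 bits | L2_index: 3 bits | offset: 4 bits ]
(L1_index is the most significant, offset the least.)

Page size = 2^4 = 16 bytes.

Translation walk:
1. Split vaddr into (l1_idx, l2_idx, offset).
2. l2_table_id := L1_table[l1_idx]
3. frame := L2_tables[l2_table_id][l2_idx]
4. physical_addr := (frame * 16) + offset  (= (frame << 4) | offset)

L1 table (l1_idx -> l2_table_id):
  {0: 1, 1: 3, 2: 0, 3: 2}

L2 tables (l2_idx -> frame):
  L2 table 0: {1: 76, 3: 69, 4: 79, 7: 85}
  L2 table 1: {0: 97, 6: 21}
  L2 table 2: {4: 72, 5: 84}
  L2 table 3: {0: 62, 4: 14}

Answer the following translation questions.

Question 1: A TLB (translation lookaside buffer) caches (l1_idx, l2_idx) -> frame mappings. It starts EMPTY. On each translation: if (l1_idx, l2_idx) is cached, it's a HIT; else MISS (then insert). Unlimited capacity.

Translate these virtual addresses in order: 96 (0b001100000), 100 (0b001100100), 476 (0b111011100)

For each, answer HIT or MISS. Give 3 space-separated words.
vaddr=96: (0,6) not in TLB -> MISS, insert
vaddr=100: (0,6) in TLB -> HIT
vaddr=476: (3,5) not in TLB -> MISS, insert

Answer: MISS HIT MISS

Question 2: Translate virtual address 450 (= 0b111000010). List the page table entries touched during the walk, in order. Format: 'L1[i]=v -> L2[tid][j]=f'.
Answer: L1[3]=2 -> L2[2][4]=72

Derivation:
vaddr = 450 = 0b111000010
Split: l1_idx=3, l2_idx=4, offset=2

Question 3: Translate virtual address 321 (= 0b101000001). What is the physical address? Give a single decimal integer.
Answer: 1265

Derivation:
vaddr = 321 = 0b101000001
Split: l1_idx=2, l2_idx=4, offset=1
L1[2] = 0
L2[0][4] = 79
paddr = 79 * 16 + 1 = 1265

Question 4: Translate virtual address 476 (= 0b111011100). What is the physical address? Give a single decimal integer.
vaddr = 476 = 0b111011100
Split: l1_idx=3, l2_idx=5, offset=12
L1[3] = 2
L2[2][5] = 84
paddr = 84 * 16 + 12 = 1356

Answer: 1356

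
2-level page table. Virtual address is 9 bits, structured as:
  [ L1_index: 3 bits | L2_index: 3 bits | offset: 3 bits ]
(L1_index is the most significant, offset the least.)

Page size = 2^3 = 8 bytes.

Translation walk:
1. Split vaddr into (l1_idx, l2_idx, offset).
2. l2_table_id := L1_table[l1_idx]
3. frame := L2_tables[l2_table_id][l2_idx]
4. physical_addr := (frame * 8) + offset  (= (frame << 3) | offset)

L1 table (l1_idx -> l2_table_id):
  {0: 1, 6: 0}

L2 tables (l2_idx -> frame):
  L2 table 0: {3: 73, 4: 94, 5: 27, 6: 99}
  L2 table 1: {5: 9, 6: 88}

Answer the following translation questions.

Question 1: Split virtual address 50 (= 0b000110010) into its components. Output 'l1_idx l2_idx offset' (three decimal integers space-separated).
vaddr = 50 = 0b000110010
  top 3 bits -> l1_idx = 0
  next 3 bits -> l2_idx = 6
  bottom 3 bits -> offset = 2

Answer: 0 6 2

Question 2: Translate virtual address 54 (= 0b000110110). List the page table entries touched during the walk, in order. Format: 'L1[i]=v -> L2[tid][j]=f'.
Answer: L1[0]=1 -> L2[1][6]=88

Derivation:
vaddr = 54 = 0b000110110
Split: l1_idx=0, l2_idx=6, offset=6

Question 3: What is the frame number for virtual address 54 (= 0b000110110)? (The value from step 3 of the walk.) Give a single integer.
vaddr = 54: l1_idx=0, l2_idx=6
L1[0] = 1; L2[1][6] = 88

Answer: 88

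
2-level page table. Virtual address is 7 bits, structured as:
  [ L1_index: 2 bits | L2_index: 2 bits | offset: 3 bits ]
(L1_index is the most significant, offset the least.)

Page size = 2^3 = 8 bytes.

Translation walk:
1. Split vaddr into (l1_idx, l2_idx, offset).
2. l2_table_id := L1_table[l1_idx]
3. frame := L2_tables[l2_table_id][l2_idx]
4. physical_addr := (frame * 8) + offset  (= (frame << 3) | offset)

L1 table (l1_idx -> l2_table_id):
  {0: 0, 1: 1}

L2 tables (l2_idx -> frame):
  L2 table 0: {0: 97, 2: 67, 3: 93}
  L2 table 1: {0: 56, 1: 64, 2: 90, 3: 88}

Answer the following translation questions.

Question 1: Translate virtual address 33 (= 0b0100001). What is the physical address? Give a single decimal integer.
Answer: 449

Derivation:
vaddr = 33 = 0b0100001
Split: l1_idx=1, l2_idx=0, offset=1
L1[1] = 1
L2[1][0] = 56
paddr = 56 * 8 + 1 = 449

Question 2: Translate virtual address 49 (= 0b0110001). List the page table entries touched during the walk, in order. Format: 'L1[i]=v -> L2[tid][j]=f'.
Answer: L1[1]=1 -> L2[1][2]=90

Derivation:
vaddr = 49 = 0b0110001
Split: l1_idx=1, l2_idx=2, offset=1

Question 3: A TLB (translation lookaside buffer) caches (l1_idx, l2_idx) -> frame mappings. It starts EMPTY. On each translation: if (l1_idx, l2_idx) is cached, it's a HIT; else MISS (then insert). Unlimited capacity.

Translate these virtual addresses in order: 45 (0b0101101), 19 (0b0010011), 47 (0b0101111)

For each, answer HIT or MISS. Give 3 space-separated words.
vaddr=45: (1,1) not in TLB -> MISS, insert
vaddr=19: (0,2) not in TLB -> MISS, insert
vaddr=47: (1,1) in TLB -> HIT

Answer: MISS MISS HIT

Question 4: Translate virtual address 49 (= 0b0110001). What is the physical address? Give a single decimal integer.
vaddr = 49 = 0b0110001
Split: l1_idx=1, l2_idx=2, offset=1
L1[1] = 1
L2[1][2] = 90
paddr = 90 * 8 + 1 = 721

Answer: 721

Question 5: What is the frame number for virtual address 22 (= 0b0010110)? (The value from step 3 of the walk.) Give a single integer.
Answer: 67

Derivation:
vaddr = 22: l1_idx=0, l2_idx=2
L1[0] = 0; L2[0][2] = 67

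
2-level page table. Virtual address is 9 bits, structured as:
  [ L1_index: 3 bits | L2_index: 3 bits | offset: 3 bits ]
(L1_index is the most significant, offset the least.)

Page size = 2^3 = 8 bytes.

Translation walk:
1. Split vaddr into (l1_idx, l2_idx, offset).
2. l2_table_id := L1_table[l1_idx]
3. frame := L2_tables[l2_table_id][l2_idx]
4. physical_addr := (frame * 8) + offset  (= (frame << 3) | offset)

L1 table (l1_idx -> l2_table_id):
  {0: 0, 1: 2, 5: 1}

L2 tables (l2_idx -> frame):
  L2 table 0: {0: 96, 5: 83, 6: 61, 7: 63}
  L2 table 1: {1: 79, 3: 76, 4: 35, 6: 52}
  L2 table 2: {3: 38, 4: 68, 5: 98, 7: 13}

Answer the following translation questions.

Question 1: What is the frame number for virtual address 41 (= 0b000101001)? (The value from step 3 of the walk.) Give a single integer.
vaddr = 41: l1_idx=0, l2_idx=5
L1[0] = 0; L2[0][5] = 83

Answer: 83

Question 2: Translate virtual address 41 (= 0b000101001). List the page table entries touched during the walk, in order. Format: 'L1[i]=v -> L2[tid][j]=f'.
vaddr = 41 = 0b000101001
Split: l1_idx=0, l2_idx=5, offset=1

Answer: L1[0]=0 -> L2[0][5]=83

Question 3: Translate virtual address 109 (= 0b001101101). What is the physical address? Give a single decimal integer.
Answer: 789

Derivation:
vaddr = 109 = 0b001101101
Split: l1_idx=1, l2_idx=5, offset=5
L1[1] = 2
L2[2][5] = 98
paddr = 98 * 8 + 5 = 789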